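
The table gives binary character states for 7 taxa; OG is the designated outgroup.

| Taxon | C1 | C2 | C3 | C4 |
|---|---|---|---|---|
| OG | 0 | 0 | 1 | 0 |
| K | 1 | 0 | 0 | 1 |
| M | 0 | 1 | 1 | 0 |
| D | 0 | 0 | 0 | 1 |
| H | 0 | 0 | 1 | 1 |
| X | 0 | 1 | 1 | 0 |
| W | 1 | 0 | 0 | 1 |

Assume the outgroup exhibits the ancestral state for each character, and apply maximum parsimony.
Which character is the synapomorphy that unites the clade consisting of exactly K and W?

C1

Character polarity is set by the outgroup: the derived state is whichever differs from the outgroup's state, so for C3 the derived state is '0', and for the remaining characters it is '1'.
Only K and W show the derived state '1' for C1, supporting them as a clade.
C2: derived state '1' in M and X only — synapomorphy for {M, X}.
Only D, K, and W show the derived state '0' for C3, supporting them as a clade.
C4: derived state '1' in D, H, K, and W only — synapomorphy for {D, H, K, W}.
Most parsimonious ingroup topology: ((((K,W),D),H),(M,X)).
The clade {K, W} is supported by C1: its derived state '1' occurs in exactly those taxa and in no other taxon (including the outgroup).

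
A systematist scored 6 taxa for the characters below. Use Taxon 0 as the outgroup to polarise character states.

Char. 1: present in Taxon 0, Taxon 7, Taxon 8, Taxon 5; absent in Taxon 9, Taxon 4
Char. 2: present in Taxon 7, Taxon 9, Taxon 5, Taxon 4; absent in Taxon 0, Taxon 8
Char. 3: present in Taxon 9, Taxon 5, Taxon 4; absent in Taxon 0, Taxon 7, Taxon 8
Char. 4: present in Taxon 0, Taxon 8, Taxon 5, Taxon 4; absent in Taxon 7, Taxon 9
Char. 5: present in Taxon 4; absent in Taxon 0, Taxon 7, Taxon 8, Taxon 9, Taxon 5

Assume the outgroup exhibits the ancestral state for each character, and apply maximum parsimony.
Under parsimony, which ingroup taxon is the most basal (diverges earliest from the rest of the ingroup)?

Character polarity is set by the outgroup: the derived state is whichever differs from the outgroup's state, so for Char. 1, Char. 4 the derived state is 'absent', and for the remaining characters it is 'present'.
Only Taxon 4 and Taxon 9 show the derived state 'absent' for Char. 1, supporting them as a clade.
Char. 2: derived state 'present' in Taxon 4, Taxon 5, Taxon 7, and Taxon 9 only — synapomorphy for {Taxon 4, Taxon 5, Taxon 7, Taxon 9}.
Char. 3 (derived state 'present') is shared by Taxon 4, Taxon 5, and Taxon 9 — a synapomorphy uniting that clade.
Char. 4 (state 'absent') occurs in Taxon 7 and Taxon 9 but conflicts with the nesting implied by the other characters — most parsimoniously interpreted as homoplasy.
Char. 5: derived state 'present' in Taxon 4 only — an autapomorphy, so it tells us nothing about relationships among taxa.
Most parsimonious ingroup topology: ((Taxon 7,((Taxon 9,Taxon 4),Taxon 5)),Taxon 8).
Taxon 8 is sister to the clade containing all other ingroup taxa, so it is the earliest-diverging (most basal) ingroup lineage.

Taxon 8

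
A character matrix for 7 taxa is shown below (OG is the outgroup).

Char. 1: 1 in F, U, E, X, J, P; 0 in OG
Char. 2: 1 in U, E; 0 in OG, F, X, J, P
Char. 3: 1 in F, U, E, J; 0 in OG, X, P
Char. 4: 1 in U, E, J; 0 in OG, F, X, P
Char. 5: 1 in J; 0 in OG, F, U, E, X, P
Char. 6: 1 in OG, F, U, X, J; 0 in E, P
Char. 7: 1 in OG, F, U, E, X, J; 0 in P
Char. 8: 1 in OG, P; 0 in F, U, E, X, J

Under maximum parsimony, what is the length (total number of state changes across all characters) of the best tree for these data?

9

Character polarity is set by the outgroup: the derived state is whichever differs from the outgroup's state, so for Char. 6, Char. 7, Char. 8 the derived state is '0', and for the remaining characters it is '1'.
Char. 1 (derived state '1') is shared by all ingroup taxa — unites the whole ingroup.
Only E and U show the derived state '1' for Char. 2, supporting them as a clade.
Char. 3 (derived state '1') is shared by E, F, J, and U — a synapomorphy uniting that clade.
Only E, J, and U show the derived state '1' for Char. 4, supporting them as a clade.
Char. 5 (derived state '1') is unique to J (autapomorphy; uninformative for grouping).
Char. 6 groups E and P, which is incompatible with the clades supported by the remaining characters; treating it as convergent (homoplasy) costs fewer steps than any alternative tree.
Char. 7 (derived state '0') is unique to P (autapomorphy; uninformative for grouping).
Char. 8 (derived state '0') is shared by E, F, J, U, and X — a synapomorphy uniting that clade.
Most parsimonious ingroup topology: (((F,((U,E),J)),X),P).
Changes per character on this tree: Char. 1: 1; Char. 2: 1; Char. 3: 1; Char. 4: 1; Char. 5: 1; Char. 6: 2; Char. 7: 1; Char. 8: 1.
Total = 9.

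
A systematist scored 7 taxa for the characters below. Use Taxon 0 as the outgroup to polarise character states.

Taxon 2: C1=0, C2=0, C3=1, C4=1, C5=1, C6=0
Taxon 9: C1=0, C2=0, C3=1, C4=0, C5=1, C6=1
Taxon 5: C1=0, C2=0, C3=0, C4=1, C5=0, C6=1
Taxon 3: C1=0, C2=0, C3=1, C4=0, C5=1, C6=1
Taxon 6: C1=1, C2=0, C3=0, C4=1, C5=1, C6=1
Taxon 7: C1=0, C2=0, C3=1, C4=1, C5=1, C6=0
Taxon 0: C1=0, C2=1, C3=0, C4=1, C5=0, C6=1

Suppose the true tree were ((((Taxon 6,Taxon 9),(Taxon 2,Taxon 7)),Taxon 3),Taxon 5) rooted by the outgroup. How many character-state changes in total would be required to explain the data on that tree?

8

Map each character onto ((((Taxon 6,Taxon 9),(Taxon 2,Taxon 7)),Taxon 3),Taxon 5) (rooted by Taxon 0) and count the minimum state changes it requires (Fitch parsimony):
C1: 1; C2: 1; C3: 2; C4: 2; C5: 1; C6: 1.
Total tree length = 8.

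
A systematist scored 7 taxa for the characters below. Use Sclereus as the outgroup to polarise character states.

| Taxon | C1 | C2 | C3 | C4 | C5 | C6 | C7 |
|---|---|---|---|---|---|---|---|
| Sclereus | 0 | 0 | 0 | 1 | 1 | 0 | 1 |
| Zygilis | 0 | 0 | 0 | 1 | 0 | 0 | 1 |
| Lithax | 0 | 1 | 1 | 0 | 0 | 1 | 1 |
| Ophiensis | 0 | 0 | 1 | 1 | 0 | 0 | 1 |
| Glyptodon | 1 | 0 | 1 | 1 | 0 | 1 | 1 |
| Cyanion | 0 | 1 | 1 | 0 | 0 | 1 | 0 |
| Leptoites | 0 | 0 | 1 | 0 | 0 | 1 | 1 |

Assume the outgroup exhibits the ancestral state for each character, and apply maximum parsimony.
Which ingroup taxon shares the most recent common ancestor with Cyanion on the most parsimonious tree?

Character polarity is set by the outgroup: the derived state is whichever differs from the outgroup's state, so for C4, C5, C7 the derived state is '0', and for the remaining characters it is '1'.
C1: derived state '1' in Glyptodon only — an autapomorphy, so it tells us nothing about relationships among taxa.
Only Cyanion and Lithax show the derived state '1' for C2, supporting them as a clade.
C3 (derived state '1') is shared by Cyanion, Glyptodon, Leptoites, Lithax, and Ophiensis — a synapomorphy uniting that clade.
C4 (derived state '0') is shared by Cyanion, Leptoites, and Lithax — a synapomorphy uniting that clade.
All ingroup taxa share the derived state '0' for C5; it defines the ingroup but does not resolve relationships within it.
C6 (derived state '1') is shared by Cyanion, Glyptodon, Leptoites, and Lithax — a synapomorphy uniting that clade.
C7: derived state '0' in Cyanion only — an autapomorphy, so it tells us nothing about relationships among taxa.
Most parsimonious ingroup topology: (Zygilis,((((Lithax,Cyanion),Leptoites),Glyptodon),Ophiensis)).
Cyanion and Lithax form a cherry on this tree, so they are sister taxa.

Lithax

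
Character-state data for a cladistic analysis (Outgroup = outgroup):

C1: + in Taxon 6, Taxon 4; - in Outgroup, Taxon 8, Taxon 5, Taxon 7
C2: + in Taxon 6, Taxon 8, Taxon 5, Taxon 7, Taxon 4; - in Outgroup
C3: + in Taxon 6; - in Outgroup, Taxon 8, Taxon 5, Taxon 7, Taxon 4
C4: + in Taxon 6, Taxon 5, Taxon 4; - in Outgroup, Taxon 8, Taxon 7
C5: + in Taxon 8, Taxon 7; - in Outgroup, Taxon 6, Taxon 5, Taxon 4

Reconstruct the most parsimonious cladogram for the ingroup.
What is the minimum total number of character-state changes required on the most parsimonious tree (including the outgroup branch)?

The outgroup has state '-' for every character, so '+' is the derived state throughout.
Only Taxon 4 and Taxon 6 show the derived state '+' for C1, supporting them as a clade.
C2 (derived state '+') is shared by all ingroup taxa — unites the whole ingroup.
C3 (derived state '+') is unique to Taxon 6 (autapomorphy; uninformative for grouping).
C4 (derived state '+') is shared by Taxon 4, Taxon 5, and Taxon 6 — a synapomorphy uniting that clade.
Only Taxon 7 and Taxon 8 show the derived state '+' for C5, supporting them as a clade.
Most parsimonious ingroup topology: (((Taxon 6,Taxon 4),Taxon 5),(Taxon 8,Taxon 7)).
Changes per character on this tree: C1: 1; C2: 1; C3: 1; C4: 1; C5: 1.
Total = 5.

5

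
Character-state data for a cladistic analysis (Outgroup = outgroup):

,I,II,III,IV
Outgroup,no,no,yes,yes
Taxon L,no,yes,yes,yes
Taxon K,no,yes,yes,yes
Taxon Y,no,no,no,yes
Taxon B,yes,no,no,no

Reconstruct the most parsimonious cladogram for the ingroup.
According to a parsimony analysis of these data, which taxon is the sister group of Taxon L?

Character polarity is set by the outgroup: the derived state is whichever differs from the outgroup's state, so for III, IV the derived state is 'no', and for the remaining characters it is 'yes'.
I: derived state 'yes' in Taxon B only — an autapomorphy, so it tells us nothing about relationships among taxa.
Only Taxon K and Taxon L show the derived state 'yes' for II, supporting them as a clade.
Only Taxon B and Taxon Y show the derived state 'no' for III, supporting them as a clade.
IV: derived state 'no' in Taxon B only — an autapomorphy, so it tells us nothing about relationships among taxa.
Most parsimonious ingroup topology: ((Taxon L,Taxon K),(Taxon Y,Taxon B)).
Taxon L and Taxon K form a cherry on this tree, so they are sister taxa.

Taxon K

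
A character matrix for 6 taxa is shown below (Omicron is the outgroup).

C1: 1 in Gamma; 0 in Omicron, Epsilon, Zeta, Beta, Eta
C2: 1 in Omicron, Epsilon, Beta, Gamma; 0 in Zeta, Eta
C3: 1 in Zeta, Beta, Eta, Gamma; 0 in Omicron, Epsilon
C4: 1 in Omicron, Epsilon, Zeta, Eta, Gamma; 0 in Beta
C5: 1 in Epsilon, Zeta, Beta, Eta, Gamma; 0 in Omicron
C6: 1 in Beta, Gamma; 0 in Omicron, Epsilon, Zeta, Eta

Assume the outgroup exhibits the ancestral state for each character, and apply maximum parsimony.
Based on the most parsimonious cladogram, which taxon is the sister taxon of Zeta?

Character polarity is set by the outgroup: the derived state is whichever differs from the outgroup's state, so for C2, C4 the derived state is '0', and for the remaining characters it is '1'.
C1 (derived state '1') is unique to Gamma (autapomorphy; uninformative for grouping).
Only Eta and Zeta show the derived state '0' for C2, supporting them as a clade.
C3 (derived state '1') is shared by Beta, Eta, Gamma, and Zeta — a synapomorphy uniting that clade.
C4: derived state '0' in Beta only — an autapomorphy, so it tells us nothing about relationships among taxa.
C5 (derived state '1') is shared by all ingroup taxa — unites the whole ingroup.
C6: derived state '1' in Beta and Gamma only — synapomorphy for {Beta, Gamma}.
Most parsimonious ingroup topology: (Epsilon,((Zeta,Eta),(Beta,Gamma))).
Zeta and Eta form a cherry on this tree, so they are sister taxa.

Eta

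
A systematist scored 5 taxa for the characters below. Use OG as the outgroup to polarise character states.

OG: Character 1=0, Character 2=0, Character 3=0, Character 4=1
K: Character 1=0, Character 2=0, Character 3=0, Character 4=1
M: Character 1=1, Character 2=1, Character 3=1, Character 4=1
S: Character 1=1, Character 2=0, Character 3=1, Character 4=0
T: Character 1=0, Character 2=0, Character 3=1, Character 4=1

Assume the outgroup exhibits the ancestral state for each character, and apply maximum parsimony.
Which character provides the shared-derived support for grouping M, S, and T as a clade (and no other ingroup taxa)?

Character polarity is set by the outgroup: the derived state is whichever differs from the outgroup's state, so for Character 4 the derived state is '0', and for the remaining characters it is '1'.
Only M and S show the derived state '1' for Character 1, supporting them as a clade.
Character 2: derived state '1' in M only — an autapomorphy, so it tells us nothing about relationships among taxa.
Character 3 (derived state '1') is shared by M, S, and T — a synapomorphy uniting that clade.
Character 4: derived state '0' in S only — an autapomorphy, so it tells us nothing about relationships among taxa.
Most parsimonious ingroup topology: (K,((M,S),T)).
The clade {M, S, T} is supported by Character 3: its derived state '1' occurs in exactly those taxa and in no other taxon (including the outgroup).

Character 3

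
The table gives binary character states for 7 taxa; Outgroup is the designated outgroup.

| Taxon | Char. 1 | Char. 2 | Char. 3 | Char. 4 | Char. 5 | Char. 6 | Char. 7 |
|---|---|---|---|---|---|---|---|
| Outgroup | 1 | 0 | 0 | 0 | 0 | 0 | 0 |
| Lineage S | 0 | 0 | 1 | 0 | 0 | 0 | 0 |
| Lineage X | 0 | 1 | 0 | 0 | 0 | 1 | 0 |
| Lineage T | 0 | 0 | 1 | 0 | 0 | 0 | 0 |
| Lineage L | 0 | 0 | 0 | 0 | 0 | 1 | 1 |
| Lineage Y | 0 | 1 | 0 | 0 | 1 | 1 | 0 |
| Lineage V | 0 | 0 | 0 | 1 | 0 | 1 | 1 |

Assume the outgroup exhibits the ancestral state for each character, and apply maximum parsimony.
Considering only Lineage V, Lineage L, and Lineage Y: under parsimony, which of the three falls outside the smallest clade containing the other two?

Character polarity is set by the outgroup: the derived state is whichever differs from the outgroup's state, so for Char. 1 the derived state is '0', and for the remaining characters it is '1'.
All ingroup taxa share the derived state '0' for Char. 1; it defines the ingroup but does not resolve relationships within it.
Char. 2: derived state '1' in Lineage X and Lineage Y only — synapomorphy for {Lineage X, Lineage Y}.
Char. 3: derived state '1' in Lineage S and Lineage T only — synapomorphy for {Lineage S, Lineage T}.
Char. 4: derived state '1' in Lineage V only — an autapomorphy, so it tells us nothing about relationships among taxa.
Char. 5: derived state '1' in Lineage Y only — an autapomorphy, so it tells us nothing about relationships among taxa.
Only Lineage L, Lineage V, Lineage X, and Lineage Y show the derived state '1' for Char. 6, supporting them as a clade.
Char. 7 (derived state '1') is shared by Lineage L and Lineage V — a synapomorphy uniting that clade.
Most parsimonious ingroup topology: ((Lineage S,Lineage T),((Lineage X,Lineage Y),(Lineage L,Lineage V))).
Lineage V and Lineage L share a more recent common ancestor with each other than either does with Lineage Y, so Lineage Y is the least closely related of the three.

Lineage Y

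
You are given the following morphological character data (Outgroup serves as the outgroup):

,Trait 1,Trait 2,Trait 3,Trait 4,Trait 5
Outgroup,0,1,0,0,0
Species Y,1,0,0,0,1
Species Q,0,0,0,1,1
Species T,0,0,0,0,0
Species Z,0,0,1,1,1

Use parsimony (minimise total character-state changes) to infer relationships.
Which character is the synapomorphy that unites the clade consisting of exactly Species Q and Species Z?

Character polarity is set by the outgroup: the derived state is whichever differs from the outgroup's state, so for Trait 2 the derived state is '0', and for the remaining characters it is '1'.
Trait 1 (derived state '1') is unique to Species Y (autapomorphy; uninformative for grouping).
Trait 2 (derived state '0') is shared by all ingroup taxa — unites the whole ingroup.
Trait 3: derived state '1' in Species Z only — an autapomorphy, so it tells us nothing about relationships among taxa.
Trait 4: derived state '1' in Species Q and Species Z only — synapomorphy for {Species Q, Species Z}.
Trait 5 (derived state '1') is shared by Species Q, Species Y, and Species Z — a synapomorphy uniting that clade.
Most parsimonious ingroup topology: (((Species Q,Species Z),Species Y),Species T).
The clade {Species Q, Species Z} is supported by Trait 4: its derived state '1' occurs in exactly those taxa and in no other taxon (including the outgroup).

Trait 4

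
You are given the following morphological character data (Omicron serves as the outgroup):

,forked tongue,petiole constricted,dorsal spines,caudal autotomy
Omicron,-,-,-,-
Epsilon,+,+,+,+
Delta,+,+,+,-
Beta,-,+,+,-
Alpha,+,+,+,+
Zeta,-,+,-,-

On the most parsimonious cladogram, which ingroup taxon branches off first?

Zeta

The outgroup has state '-' for every character, so '+' is the derived state throughout.
forked tongue (derived state '+') is shared by Alpha, Delta, and Epsilon — a synapomorphy uniting that clade.
All ingroup taxa share the derived state '+' for petiole constricted; it defines the ingroup but does not resolve relationships within it.
dorsal spines (derived state '+') is shared by Alpha, Beta, Delta, and Epsilon — a synapomorphy uniting that clade.
caudal autotomy (derived state '+') is shared by Alpha and Epsilon — a synapomorphy uniting that clade.
Most parsimonious ingroup topology: ((((Epsilon,Alpha),Delta),Beta),Zeta).
Zeta is sister to the clade containing all other ingroup taxa, so it is the earliest-diverging (most basal) ingroup lineage.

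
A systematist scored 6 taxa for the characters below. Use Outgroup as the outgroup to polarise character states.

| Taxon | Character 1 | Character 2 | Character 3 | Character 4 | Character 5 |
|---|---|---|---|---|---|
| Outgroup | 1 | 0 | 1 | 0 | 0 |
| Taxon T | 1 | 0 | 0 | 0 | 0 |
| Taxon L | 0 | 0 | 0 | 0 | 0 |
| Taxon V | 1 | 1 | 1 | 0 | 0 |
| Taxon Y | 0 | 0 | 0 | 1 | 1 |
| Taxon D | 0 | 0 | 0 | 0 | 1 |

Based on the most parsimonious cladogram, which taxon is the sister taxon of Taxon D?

Taxon Y

Character polarity is set by the outgroup: the derived state is whichever differs from the outgroup's state, so for Character 1, Character 3 the derived state is '0', and for the remaining characters it is '1'.
Character 1: derived state '0' in Taxon D, Taxon L, and Taxon Y only — synapomorphy for {Taxon D, Taxon L, Taxon Y}.
Character 2: derived state '1' in Taxon V only — an autapomorphy, so it tells us nothing about relationships among taxa.
Only Taxon D, Taxon L, Taxon T, and Taxon Y show the derived state '0' for Character 3, supporting them as a clade.
Character 4: derived state '1' in Taxon Y only — an autapomorphy, so it tells us nothing about relationships among taxa.
Only Taxon D and Taxon Y show the derived state '1' for Character 5, supporting them as a clade.
Most parsimonious ingroup topology: ((((Taxon D,Taxon Y),Taxon L),Taxon T),Taxon V).
Taxon D and Taxon Y form a cherry on this tree, so they are sister taxa.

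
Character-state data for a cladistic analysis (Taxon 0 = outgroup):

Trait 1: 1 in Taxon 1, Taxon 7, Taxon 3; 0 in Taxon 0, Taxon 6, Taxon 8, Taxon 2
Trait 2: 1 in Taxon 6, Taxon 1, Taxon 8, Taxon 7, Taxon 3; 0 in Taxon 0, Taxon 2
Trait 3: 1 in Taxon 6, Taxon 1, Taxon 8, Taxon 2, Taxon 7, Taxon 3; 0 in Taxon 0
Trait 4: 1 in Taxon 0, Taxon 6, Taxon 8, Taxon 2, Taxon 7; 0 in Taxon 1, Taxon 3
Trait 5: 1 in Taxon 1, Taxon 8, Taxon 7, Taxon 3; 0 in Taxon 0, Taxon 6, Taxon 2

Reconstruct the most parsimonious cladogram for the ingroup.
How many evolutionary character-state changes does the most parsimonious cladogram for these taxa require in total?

Character polarity is set by the outgroup: the derived state is whichever differs from the outgroup's state, so for Trait 4 the derived state is '0', and for the remaining characters it is '1'.
Trait 1 (derived state '1') is shared by Taxon 1, Taxon 3, and Taxon 7 — a synapomorphy uniting that clade.
Trait 2 (derived state '1') is shared by Taxon 1, Taxon 3, Taxon 6, Taxon 7, and Taxon 8 — a synapomorphy uniting that clade.
Trait 3 (derived state '1') is shared by all ingroup taxa — unites the whole ingroup.
Trait 4 (derived state '0') is shared by Taxon 1 and Taxon 3 — a synapomorphy uniting that clade.
Trait 5 (derived state '1') is shared by Taxon 1, Taxon 3, Taxon 7, and Taxon 8 — a synapomorphy uniting that clade.
Most parsimonious ingroup topology: ((Taxon 6,(((Taxon 1,Taxon 3),Taxon 7),Taxon 8)),Taxon 2).
Changes per character on this tree: Trait 1: 1; Trait 2: 1; Trait 3: 1; Trait 4: 1; Trait 5: 1.
Total = 5.

5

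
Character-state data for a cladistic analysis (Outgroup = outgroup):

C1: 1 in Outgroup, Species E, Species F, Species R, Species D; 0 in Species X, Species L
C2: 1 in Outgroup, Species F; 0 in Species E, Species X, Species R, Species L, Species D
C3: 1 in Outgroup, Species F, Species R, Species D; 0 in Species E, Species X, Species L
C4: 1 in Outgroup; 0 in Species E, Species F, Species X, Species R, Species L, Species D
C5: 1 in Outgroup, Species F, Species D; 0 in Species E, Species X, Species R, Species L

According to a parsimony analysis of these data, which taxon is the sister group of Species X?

The outgroup has state '1' for every character, so '0' is the derived state throughout.
Only Species L and Species X show the derived state '0' for C1, supporting them as a clade.
C2: derived state '0' in Species D, Species E, Species L, Species R, and Species X only — synapomorphy for {Species D, Species E, Species L, Species R, Species X}.
C3 (derived state '0') is shared by Species E, Species L, and Species X — a synapomorphy uniting that clade.
All ingroup taxa share the derived state '0' for C4; it defines the ingroup but does not resolve relationships within it.
C5: derived state '0' in Species E, Species L, Species R, and Species X only — synapomorphy for {Species E, Species L, Species R, Species X}.
Most parsimonious ingroup topology: ((((Species E,(Species X,Species L)),Species R),Species D),Species F).
Species X and Species L form a cherry on this tree, so they are sister taxa.

Species L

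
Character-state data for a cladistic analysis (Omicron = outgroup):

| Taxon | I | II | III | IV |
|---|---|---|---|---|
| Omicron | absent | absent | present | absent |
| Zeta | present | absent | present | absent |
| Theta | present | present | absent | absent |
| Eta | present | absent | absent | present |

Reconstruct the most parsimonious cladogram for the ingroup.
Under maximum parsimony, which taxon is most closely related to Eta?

Character polarity is set by the outgroup: the derived state is whichever differs from the outgroup's state, so for III the derived state is 'absent', and for the remaining characters it is 'present'.
All ingroup taxa share the derived state 'present' for I; it defines the ingroup but does not resolve relationships within it.
II: derived state 'present' in Theta only — an autapomorphy, so it tells us nothing about relationships among taxa.
III: derived state 'absent' in Eta and Theta only — synapomorphy for {Eta, Theta}.
IV: derived state 'present' in Eta only — an autapomorphy, so it tells us nothing about relationships among taxa.
Most parsimonious ingroup topology: (Zeta,(Theta,Eta)).
Eta and Theta form a cherry on this tree, so they are sister taxa.

Theta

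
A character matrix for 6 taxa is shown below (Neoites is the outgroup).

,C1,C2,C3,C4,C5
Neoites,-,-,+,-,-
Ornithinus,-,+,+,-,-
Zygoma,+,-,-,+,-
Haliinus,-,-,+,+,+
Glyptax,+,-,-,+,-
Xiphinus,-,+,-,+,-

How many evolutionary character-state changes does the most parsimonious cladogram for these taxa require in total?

Character polarity is set by the outgroup: the derived state is whichever differs from the outgroup's state, so for C3 the derived state is '-', and for the remaining characters it is '+'.
C1: derived state '+' in Glyptax and Zygoma only — synapomorphy for {Glyptax, Zygoma}.
C2 (state '+') occurs in Ornithinus and Xiphinus but conflicts with the nesting implied by the other characters — most parsimoniously interpreted as homoplasy.
C3 (derived state '-') is shared by Glyptax, Xiphinus, and Zygoma — a synapomorphy uniting that clade.
Only Glyptax, Haliinus, Xiphinus, and Zygoma show the derived state '+' for C4, supporting them as a clade.
C5: derived state '+' in Haliinus only — an autapomorphy, so it tells us nothing about relationships among taxa.
Most parsimonious ingroup topology: (Ornithinus,(((Zygoma,Glyptax),Xiphinus),Haliinus)).
Changes per character on this tree: C1: 1; C2: 2; C3: 1; C4: 1; C5: 1.
Total = 6.

6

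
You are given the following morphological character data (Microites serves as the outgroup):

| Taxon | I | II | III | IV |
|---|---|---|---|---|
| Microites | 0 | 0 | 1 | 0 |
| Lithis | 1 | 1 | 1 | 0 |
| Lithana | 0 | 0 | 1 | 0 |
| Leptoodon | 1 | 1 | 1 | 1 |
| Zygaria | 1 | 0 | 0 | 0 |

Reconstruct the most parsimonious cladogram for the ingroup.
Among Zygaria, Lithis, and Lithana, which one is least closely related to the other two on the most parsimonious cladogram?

Character polarity is set by the outgroup: the derived state is whichever differs from the outgroup's state, so for III the derived state is '0', and for the remaining characters it is '1'.
Only Leptoodon, Lithis, and Zygaria show the derived state '1' for I, supporting them as a clade.
II (derived state '1') is shared by Leptoodon and Lithis — a synapomorphy uniting that clade.
III (derived state '0') is unique to Zygaria (autapomorphy; uninformative for grouping).
IV (derived state '1') is unique to Leptoodon (autapomorphy; uninformative for grouping).
Most parsimonious ingroup topology: (((Lithis,Leptoodon),Zygaria),Lithana).
Zygaria and Lithis share a more recent common ancestor with each other than either does with Lithana, so Lithana is the least closely related of the three.

Lithana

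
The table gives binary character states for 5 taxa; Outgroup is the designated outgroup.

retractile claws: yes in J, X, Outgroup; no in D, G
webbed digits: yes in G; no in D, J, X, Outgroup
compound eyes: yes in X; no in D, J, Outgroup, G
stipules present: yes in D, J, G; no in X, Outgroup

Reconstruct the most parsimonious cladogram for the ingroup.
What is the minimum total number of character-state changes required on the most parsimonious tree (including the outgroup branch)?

Character polarity is set by the outgroup: the derived state is whichever differs from the outgroup's state, so for retractile claws the derived state is 'no', and for the remaining characters it is 'yes'.
retractile claws: derived state 'no' in D and G only — synapomorphy for {D, G}.
webbed digits (derived state 'yes') is unique to G (autapomorphy; uninformative for grouping).
compound eyes: derived state 'yes' in X only — an autapomorphy, so it tells us nothing about relationships among taxa.
stipules present: derived state 'yes' in D, G, and J only — synapomorphy for {D, G, J}.
Most parsimonious ingroup topology: (((G,D),J),X).
Changes per character on this tree: retractile claws: 1; webbed digits: 1; compound eyes: 1; stipules present: 1.
Total = 4.

4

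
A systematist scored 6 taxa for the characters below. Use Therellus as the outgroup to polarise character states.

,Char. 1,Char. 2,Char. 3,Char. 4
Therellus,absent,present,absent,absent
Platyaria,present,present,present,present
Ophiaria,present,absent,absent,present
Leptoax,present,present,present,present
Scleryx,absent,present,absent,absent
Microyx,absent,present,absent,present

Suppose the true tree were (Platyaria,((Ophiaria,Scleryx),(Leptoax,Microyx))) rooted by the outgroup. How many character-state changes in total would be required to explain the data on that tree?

Map each character onto (Platyaria,((Ophiaria,Scleryx),(Leptoax,Microyx))) (rooted by Therellus) and count the minimum state changes it requires (Fitch parsimony):
Char. 1: 3; Char. 2: 1; Char. 3: 2; Char. 4: 2.
Total tree length = 8.

8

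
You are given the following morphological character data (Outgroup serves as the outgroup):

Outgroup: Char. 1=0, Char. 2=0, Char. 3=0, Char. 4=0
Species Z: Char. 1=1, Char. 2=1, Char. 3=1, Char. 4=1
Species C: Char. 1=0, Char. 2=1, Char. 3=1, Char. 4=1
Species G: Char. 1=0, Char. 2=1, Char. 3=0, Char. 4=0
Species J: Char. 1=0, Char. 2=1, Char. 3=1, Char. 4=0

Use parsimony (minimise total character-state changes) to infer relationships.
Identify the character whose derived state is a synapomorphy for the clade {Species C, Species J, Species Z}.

Char. 3

The outgroup has state '0' for every character, so '1' is the derived state throughout.
Char. 1 (derived state '1') is unique to Species Z (autapomorphy; uninformative for grouping).
All ingroup taxa share the derived state '1' for Char. 2; it defines the ingroup but does not resolve relationships within it.
Char. 3 (derived state '1') is shared by Species C, Species J, and Species Z — a synapomorphy uniting that clade.
Char. 4 (derived state '1') is shared by Species C and Species Z — a synapomorphy uniting that clade.
Most parsimonious ingroup topology: (((Species Z,Species C),Species J),Species G).
The clade {Species C, Species J, Species Z} is supported by Char. 3: its derived state '1' occurs in exactly those taxa and in no other taxon (including the outgroup).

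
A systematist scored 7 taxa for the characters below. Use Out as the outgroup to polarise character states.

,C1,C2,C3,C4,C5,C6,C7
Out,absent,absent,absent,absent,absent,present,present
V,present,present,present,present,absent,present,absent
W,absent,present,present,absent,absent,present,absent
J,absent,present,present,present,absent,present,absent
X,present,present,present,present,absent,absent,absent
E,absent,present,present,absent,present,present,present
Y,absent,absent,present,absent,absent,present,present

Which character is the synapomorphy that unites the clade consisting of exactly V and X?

C1

Character polarity is set by the outgroup: the derived state is whichever differs from the outgroup's state, so for C6, C7 the derived state is 'absent', and for the remaining characters it is 'present'.
C1: derived state 'present' in V and X only — synapomorphy for {V, X}.
C2 (derived state 'present') is shared by E, J, V, W, and X — a synapomorphy uniting that clade.
All ingroup taxa share the derived state 'present' for C3; it defines the ingroup but does not resolve relationships within it.
C4 (derived state 'present') is shared by J, V, and X — a synapomorphy uniting that clade.
C5: derived state 'present' in E only — an autapomorphy, so it tells us nothing about relationships among taxa.
C6 (derived state 'absent') is unique to X (autapomorphy; uninformative for grouping).
C7 (derived state 'absent') is shared by J, V, W, and X — a synapomorphy uniting that clade.
Most parsimonious ingroup topology: (((((V,X),J),W),E),Y).
The clade {V, X} is supported by C1: its derived state 'present' occurs in exactly those taxa and in no other taxon (including the outgroup).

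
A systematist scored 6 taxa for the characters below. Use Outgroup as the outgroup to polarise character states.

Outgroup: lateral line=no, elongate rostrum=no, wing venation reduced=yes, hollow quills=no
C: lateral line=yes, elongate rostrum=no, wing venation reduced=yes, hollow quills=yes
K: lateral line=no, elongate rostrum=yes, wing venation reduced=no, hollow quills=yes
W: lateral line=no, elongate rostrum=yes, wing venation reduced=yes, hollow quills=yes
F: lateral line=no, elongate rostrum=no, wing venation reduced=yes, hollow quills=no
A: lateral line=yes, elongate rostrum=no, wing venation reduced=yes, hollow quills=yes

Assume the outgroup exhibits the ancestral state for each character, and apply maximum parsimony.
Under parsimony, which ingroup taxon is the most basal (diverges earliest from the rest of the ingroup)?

F

Character polarity is set by the outgroup: the derived state is whichever differs from the outgroup's state, so for wing venation reduced the derived state is 'no', and for the remaining characters it is 'yes'.
lateral line: derived state 'yes' in A and C only — synapomorphy for {A, C}.
Only K and W show the derived state 'yes' for elongate rostrum, supporting them as a clade.
wing venation reduced: derived state 'no' in K only — an autapomorphy, so it tells us nothing about relationships among taxa.
hollow quills (derived state 'yes') is shared by A, C, K, and W — a synapomorphy uniting that clade.
Most parsimonious ingroup topology: (((C,A),(K,W)),F).
F is sister to the clade containing all other ingroup taxa, so it is the earliest-diverging (most basal) ingroup lineage.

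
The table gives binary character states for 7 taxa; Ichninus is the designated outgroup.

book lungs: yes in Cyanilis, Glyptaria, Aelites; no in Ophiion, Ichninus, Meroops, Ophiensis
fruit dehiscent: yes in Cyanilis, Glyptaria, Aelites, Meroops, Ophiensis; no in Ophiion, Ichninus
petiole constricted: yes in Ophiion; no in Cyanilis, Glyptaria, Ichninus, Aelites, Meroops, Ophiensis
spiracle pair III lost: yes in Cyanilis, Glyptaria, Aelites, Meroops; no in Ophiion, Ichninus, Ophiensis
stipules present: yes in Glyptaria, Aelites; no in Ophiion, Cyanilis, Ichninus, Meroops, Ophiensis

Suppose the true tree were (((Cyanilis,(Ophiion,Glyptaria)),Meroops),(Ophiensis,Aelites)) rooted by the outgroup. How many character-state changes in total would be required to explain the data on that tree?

11

Map each character onto (((Cyanilis,(Ophiion,Glyptaria)),Meroops),(Ophiensis,Aelites)) (rooted by Ichninus) and count the minimum state changes it requires (Fitch parsimony):
book lungs: 3; fruit dehiscent: 2; petiole constricted: 1; spiracle pair III lost: 3; stipules present: 2.
Total tree length = 11.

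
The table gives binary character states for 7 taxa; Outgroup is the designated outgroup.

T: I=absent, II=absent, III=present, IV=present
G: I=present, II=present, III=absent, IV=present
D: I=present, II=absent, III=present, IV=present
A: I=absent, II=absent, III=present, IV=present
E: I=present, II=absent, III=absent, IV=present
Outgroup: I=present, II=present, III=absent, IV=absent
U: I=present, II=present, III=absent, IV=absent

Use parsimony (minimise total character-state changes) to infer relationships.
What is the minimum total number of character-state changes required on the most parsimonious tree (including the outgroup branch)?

4

Character polarity is set by the outgroup: the derived state is whichever differs from the outgroup's state, so for I, II the derived state is 'absent', and for the remaining characters it is 'present'.
I: derived state 'absent' in A and T only — synapomorphy for {A, T}.
II: derived state 'absent' in A, D, E, and T only — synapomorphy for {A, D, E, T}.
Only A, D, and T show the derived state 'present' for III, supporting them as a clade.
IV: derived state 'present' in A, D, E, G, and T only — synapomorphy for {A, D, E, G, T}.
Most parsimonious ingroup topology: (((E,(D,(A,T))),G),U).
Changes per character on this tree: I: 1; II: 1; III: 1; IV: 1.
Total = 4.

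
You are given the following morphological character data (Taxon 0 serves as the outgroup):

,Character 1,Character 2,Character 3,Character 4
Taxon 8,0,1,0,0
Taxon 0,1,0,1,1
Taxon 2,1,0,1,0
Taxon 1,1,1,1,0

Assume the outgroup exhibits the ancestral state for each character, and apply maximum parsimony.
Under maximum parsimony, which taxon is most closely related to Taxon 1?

Taxon 8

Character polarity is set by the outgroup: the derived state is whichever differs from the outgroup's state, so for Character 1, Character 3, Character 4 the derived state is '0', and for the remaining characters it is '1'.
Character 1: derived state '0' in Taxon 8 only — an autapomorphy, so it tells us nothing about relationships among taxa.
Character 2 (derived state '1') is shared by Taxon 1 and Taxon 8 — a synapomorphy uniting that clade.
Character 3 (derived state '0') is unique to Taxon 8 (autapomorphy; uninformative for grouping).
Character 4 (derived state '0') is shared by all ingroup taxa — unites the whole ingroup.
Most parsimonious ingroup topology: (Taxon 2,(Taxon 8,Taxon 1)).
Taxon 1 and Taxon 8 form a cherry on this tree, so they are sister taxa.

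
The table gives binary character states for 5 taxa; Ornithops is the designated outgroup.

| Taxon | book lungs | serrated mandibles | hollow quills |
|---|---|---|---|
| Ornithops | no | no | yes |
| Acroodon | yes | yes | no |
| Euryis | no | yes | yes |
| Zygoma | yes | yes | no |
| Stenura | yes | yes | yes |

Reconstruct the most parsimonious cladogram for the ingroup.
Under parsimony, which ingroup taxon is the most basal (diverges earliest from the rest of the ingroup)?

Character polarity is set by the outgroup: the derived state is whichever differs from the outgroup's state, so for hollow quills the derived state is 'no', and for the remaining characters it is 'yes'.
book lungs (derived state 'yes') is shared by Acroodon, Stenura, and Zygoma — a synapomorphy uniting that clade.
serrated mandibles (derived state 'yes') is shared by all ingroup taxa — unites the whole ingroup.
hollow quills (derived state 'no') is shared by Acroodon and Zygoma — a synapomorphy uniting that clade.
Most parsimonious ingroup topology: (((Acroodon,Zygoma),Stenura),Euryis).
Euryis is sister to the clade containing all other ingroup taxa, so it is the earliest-diverging (most basal) ingroup lineage.

Euryis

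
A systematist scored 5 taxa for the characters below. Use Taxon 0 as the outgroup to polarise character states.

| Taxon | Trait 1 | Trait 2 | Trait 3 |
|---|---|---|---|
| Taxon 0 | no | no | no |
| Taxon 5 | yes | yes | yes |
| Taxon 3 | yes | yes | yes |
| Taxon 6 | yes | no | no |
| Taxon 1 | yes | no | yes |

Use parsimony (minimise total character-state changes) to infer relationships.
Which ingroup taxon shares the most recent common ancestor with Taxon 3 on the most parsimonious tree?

Taxon 5

The outgroup has state 'no' for every character, so 'yes' is the derived state throughout.
Trait 1 (derived state 'yes') is shared by all ingroup taxa — unites the whole ingroup.
Trait 2: derived state 'yes' in Taxon 3 and Taxon 5 only — synapomorphy for {Taxon 3, Taxon 5}.
Only Taxon 1, Taxon 3, and Taxon 5 show the derived state 'yes' for Trait 3, supporting them as a clade.
Most parsimonious ingroup topology: (((Taxon 5,Taxon 3),Taxon 1),Taxon 6).
Taxon 3 and Taxon 5 form a cherry on this tree, so they are sister taxa.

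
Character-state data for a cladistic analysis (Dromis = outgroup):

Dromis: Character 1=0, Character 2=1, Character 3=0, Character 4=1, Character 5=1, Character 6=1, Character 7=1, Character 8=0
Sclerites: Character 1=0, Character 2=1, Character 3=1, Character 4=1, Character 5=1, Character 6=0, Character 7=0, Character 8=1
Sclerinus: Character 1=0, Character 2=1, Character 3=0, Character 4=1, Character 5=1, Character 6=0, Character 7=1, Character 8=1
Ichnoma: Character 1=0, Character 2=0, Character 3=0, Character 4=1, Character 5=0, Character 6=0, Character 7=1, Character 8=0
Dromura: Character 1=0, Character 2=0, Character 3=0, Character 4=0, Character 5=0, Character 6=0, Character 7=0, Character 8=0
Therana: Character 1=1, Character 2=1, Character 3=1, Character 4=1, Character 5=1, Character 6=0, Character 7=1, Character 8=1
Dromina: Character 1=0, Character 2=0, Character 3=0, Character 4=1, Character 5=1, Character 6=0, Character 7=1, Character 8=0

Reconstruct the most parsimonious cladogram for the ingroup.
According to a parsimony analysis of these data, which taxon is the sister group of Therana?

Character polarity is set by the outgroup: the derived state is whichever differs from the outgroup's state, so for Character 2, Character 4, Character 5, Character 6, Character 7 the derived state is '0', and for the remaining characters it is '1'.
Character 1 (derived state '1') is unique to Therana (autapomorphy; uninformative for grouping).
Character 2: derived state '0' in Dromina, Dromura, and Ichnoma only — synapomorphy for {Dromina, Dromura, Ichnoma}.
Character 3 (derived state '1') is shared by Sclerites and Therana — a synapomorphy uniting that clade.
Character 4 (derived state '0') is unique to Dromura (autapomorphy; uninformative for grouping).
Only Dromura and Ichnoma show the derived state '0' for Character 5, supporting them as a clade.
All ingroup taxa share the derived state '0' for Character 6; it defines the ingroup but does not resolve relationships within it.
Character 7 groups Dromura and Sclerites, which is incompatible with the clades supported by the remaining characters; treating it as convergent (homoplasy) costs fewer steps than any alternative tree.
Only Sclerinus, Sclerites, and Therana show the derived state '1' for Character 8, supporting them as a clade.
Most parsimonious ingroup topology: (((Sclerites,Therana),Sclerinus),((Ichnoma,Dromura),Dromina)).
Therana and Sclerites form a cherry on this tree, so they are sister taxa.

Sclerites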